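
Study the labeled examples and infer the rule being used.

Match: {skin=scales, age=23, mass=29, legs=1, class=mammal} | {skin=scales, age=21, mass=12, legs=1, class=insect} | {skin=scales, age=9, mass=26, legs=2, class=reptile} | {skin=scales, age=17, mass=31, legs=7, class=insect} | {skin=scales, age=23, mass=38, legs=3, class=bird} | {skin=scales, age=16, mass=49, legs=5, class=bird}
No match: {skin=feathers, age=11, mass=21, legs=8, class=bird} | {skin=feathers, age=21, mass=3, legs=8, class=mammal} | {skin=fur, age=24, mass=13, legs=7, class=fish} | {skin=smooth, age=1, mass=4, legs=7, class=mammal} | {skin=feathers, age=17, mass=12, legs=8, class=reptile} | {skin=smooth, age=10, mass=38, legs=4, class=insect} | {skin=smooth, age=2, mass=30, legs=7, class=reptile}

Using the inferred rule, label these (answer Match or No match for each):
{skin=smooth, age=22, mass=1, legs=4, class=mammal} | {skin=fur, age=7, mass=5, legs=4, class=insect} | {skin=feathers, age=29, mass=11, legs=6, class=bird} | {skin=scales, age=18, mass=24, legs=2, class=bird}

Looking at the examples, the only property every 'Match' case has and every 'No match' case lacks is: skin is scales.
{skin=smooth, age=22, mass=1, legs=4, class=mammal} → skin is smooth → No match. {skin=fur, age=7, mass=5, legs=4, class=insect} → skin is fur → No match. {skin=feathers, age=29, mass=11, legs=6, class=bird} → skin is feathers → No match. {skin=scales, age=18, mass=24, legs=2, class=bird} → skin is scales → Match.

No match, No match, No match, Match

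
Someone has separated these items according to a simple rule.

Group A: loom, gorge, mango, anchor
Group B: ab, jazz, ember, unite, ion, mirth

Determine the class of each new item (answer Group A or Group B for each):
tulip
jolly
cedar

Rule: length ≥ 4 AND contains 'o'. This holds for each 'Group A' example and fails for each 'Group B' one.
tulip → length 5, no 'o' → Group B. jolly → length 5, has 'o' → Group A. cedar → length 5, no 'o' → Group B.

Group B, Group A, Group B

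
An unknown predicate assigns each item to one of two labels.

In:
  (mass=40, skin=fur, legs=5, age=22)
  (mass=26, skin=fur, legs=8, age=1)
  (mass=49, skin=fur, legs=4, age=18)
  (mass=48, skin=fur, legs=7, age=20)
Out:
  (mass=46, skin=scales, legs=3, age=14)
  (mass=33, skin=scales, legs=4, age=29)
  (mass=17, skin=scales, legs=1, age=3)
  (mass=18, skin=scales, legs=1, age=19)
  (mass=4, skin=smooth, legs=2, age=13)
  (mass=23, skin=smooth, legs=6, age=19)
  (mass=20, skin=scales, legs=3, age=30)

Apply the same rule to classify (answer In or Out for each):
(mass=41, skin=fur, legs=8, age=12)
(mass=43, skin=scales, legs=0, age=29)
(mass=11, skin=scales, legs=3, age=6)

In, Out, Out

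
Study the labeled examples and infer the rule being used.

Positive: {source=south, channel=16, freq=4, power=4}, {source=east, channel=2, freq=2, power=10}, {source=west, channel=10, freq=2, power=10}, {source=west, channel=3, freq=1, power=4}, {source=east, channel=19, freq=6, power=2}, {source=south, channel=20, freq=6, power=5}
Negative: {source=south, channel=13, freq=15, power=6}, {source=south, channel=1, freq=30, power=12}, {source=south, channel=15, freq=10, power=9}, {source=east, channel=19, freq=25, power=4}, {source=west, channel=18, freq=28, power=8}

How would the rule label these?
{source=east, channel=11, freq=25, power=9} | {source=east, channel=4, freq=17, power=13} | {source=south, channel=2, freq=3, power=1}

Negative, Negative, Positive

The rule appears to be: freq ≤ 6.
{source=east, channel=11, freq=25, power=9}: freq = 25 — fails this test, so Negative. {source=east, channel=4, freq=17, power=13}: freq = 17 — fails this test, so Negative. {source=south, channel=2, freq=3, power=1}: freq = 3 — matches, so Positive.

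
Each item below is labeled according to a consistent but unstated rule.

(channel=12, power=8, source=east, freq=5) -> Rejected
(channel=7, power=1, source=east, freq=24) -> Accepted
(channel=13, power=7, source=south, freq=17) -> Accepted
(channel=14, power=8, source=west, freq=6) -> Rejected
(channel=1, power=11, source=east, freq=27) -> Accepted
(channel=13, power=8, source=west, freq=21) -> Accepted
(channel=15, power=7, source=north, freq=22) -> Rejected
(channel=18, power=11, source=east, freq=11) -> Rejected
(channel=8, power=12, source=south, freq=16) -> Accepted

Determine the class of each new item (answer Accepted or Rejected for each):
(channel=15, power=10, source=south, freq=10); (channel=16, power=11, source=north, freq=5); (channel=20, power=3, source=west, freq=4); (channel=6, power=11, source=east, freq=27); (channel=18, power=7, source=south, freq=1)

'Accepted' ⟺ channel ≤ 13 AND freq ≥ 6.
(channel=15, power=10, source=south, freq=10) → channel = 15, freq = 10 → Rejected. (channel=16, power=11, source=north, freq=5) → channel = 16, freq = 5 → Rejected. (channel=20, power=3, source=west, freq=4) → channel = 20, freq = 4 → Rejected. (channel=6, power=11, source=east, freq=27) → channel = 6, freq = 27 → Accepted. (channel=18, power=7, source=south, freq=1) → channel = 18, freq = 1 → Rejected.

Rejected, Rejected, Rejected, Accepted, Rejected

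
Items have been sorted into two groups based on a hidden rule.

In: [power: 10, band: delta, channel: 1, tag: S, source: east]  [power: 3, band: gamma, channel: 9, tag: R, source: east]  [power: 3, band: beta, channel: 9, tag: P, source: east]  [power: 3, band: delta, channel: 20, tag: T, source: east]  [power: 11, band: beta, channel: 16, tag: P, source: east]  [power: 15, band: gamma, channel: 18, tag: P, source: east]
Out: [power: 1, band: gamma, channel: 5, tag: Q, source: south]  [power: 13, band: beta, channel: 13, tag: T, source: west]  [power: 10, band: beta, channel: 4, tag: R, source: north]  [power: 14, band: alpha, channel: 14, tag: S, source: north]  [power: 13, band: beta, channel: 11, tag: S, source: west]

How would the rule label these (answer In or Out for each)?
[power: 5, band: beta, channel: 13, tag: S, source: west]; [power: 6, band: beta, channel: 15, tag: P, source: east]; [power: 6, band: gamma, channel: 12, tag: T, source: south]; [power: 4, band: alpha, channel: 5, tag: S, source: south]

The distinguishing property — source is east — holds for all the 'In' cases and none of the 'Out' cases.

Out, In, Out, Out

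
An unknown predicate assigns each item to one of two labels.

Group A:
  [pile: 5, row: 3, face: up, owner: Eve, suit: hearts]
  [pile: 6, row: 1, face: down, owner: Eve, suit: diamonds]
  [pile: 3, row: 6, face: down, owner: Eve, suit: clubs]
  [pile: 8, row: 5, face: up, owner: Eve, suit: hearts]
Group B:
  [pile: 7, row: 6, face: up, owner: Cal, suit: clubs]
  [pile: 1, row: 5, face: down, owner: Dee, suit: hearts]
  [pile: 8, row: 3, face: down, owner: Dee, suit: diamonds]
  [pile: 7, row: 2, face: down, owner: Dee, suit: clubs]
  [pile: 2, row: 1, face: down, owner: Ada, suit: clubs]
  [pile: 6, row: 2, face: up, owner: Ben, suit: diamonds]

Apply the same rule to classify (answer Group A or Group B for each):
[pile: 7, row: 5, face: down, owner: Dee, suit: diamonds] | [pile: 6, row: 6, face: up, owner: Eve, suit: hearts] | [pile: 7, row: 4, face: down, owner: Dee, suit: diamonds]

Every 'Group A' example satisfies: owner is Eve. None of the 'Group B' examples do.
[pile: 7, row: 5, face: down, owner: Dee, suit: diamonds]: owner is Dee, doesn't match → Group B.
[pile: 6, row: 6, face: up, owner: Eve, suit: hearts]: owner is Eve, matches → Group A.
[pile: 7, row: 4, face: down, owner: Dee, suit: diamonds]: owner is Dee, doesn't match → Group B.

Group B, Group A, Group B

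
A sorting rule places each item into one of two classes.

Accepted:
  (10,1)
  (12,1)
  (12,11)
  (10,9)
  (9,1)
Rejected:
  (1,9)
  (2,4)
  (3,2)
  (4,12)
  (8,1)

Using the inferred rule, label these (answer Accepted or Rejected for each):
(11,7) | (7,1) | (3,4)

Rule: first ≥ 9. This holds for each 'Accepted' example and fails for each 'Rejected' one.

Accepted, Rejected, Rejected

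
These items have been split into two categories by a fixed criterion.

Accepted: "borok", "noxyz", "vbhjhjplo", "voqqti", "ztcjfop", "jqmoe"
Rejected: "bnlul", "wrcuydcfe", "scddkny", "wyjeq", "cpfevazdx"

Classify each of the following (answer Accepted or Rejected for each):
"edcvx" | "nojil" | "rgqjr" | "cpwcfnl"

Rejected, Accepted, Rejected, Rejected

One predicate separates the groups cleanly: contains 'o'.
"edcvx": no 'o', does not pass → Rejected.
"nojil": has 'o', has this property → Accepted.
"rgqjr": no 'o', does not pass → Rejected.
"cpwcfnl": no 'o', does not pass → Rejected.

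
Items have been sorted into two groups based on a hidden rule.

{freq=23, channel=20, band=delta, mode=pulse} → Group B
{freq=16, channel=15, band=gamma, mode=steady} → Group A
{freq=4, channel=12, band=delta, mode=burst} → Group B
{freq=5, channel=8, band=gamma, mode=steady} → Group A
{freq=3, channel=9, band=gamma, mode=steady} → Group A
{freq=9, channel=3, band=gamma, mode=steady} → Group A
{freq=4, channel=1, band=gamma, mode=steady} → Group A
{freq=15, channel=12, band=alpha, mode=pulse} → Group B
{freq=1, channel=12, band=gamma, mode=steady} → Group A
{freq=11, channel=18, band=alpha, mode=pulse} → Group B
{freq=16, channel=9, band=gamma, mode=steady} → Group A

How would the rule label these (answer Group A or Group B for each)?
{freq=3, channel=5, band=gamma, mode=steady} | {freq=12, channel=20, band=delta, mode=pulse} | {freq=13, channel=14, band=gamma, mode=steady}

Group A, Group B, Group A

All 'Group A' examples share one property — band is gamma — and every 'Group B' example lacks it.
{freq=3, channel=5, band=gamma, mode=steady}: Group A (band is gamma). {freq=12, channel=20, band=delta, mode=pulse}: Group B (band is delta). {freq=13, channel=14, band=gamma, mode=steady}: Group A (band is gamma).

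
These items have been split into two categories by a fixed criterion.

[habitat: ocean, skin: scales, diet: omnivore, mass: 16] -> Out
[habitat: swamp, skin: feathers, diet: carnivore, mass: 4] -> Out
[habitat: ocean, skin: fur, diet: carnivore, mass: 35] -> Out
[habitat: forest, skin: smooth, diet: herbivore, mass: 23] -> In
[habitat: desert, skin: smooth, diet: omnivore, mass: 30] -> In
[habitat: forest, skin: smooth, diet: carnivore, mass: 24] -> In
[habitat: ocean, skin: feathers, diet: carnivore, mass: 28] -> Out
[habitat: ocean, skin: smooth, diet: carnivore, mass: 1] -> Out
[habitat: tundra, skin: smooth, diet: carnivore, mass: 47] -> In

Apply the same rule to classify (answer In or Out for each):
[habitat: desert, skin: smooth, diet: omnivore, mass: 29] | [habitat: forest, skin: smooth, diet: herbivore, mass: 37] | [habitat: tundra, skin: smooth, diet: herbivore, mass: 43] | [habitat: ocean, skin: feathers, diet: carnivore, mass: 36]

Every 'In' example satisfies: skin is smooth AND mass ≥ 4. None of the 'Out' examples do.
[habitat: desert, skin: smooth, diet: omnivore, mass: 29]: In (skin is smooth, mass = 29).
[habitat: forest, skin: smooth, diet: herbivore, mass: 37]: In (skin is smooth, mass = 37).
[habitat: tundra, skin: smooth, diet: herbivore, mass: 43]: In (skin is smooth, mass = 43).
[habitat: ocean, skin: feathers, diet: carnivore, mass: 36]: Out (skin is feathers, mass = 36).

In, In, In, Out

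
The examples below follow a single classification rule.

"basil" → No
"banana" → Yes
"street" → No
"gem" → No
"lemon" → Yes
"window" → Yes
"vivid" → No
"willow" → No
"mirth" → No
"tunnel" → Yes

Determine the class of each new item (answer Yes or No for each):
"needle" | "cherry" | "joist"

Yes, No, No

Checking candidate rules against both groups, what survives is: contains 'n'.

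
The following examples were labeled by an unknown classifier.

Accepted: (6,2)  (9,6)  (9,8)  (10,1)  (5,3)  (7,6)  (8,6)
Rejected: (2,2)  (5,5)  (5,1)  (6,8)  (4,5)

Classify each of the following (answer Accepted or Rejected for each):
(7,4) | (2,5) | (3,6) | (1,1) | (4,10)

Accepted, Rejected, Rejected, Rejected, Rejected

Every 'Accepted' example satisfies: first > second AND sum ≥ 8. None of the 'Rejected' examples do.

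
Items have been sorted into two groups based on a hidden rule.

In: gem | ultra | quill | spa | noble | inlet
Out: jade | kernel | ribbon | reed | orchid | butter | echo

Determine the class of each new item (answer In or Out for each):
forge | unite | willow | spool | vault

One predicate separates the groups cleanly: odd length.

In, In, Out, In, In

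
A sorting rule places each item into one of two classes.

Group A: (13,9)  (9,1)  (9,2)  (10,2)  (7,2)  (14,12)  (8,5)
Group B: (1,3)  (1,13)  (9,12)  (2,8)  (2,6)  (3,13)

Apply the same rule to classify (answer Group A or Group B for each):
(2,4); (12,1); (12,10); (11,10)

The common property of the 'Group A' items is: first > second. No 'Group B' item has it.
(2,4): Group B (2 < 4). (12,1): Group A (12 > 1). (12,10): Group A (12 > 10). (11,10): Group A (11 > 10).

Group B, Group A, Group A, Group A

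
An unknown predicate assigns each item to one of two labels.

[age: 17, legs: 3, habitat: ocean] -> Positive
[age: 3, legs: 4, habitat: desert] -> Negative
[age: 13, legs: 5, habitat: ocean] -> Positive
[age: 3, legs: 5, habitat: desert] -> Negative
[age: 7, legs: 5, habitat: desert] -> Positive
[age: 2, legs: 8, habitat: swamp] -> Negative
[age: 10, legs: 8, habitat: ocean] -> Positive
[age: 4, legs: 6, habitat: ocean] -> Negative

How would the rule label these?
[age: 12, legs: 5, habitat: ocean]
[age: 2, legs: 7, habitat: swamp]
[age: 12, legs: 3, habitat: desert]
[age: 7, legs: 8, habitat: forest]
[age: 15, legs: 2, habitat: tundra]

Positive, Negative, Positive, Positive, Positive

'Positive' ⟺ age ≥ 7.
[age: 12, legs: 5, habitat: ocean]: Positive (age = 12). [age: 2, legs: 7, habitat: swamp]: Negative (age = 2). [age: 12, legs: 3, habitat: desert]: Positive (age = 12). [age: 7, legs: 8, habitat: forest]: Positive (age = 7). [age: 15, legs: 2, habitat: tundra]: Positive (age = 15).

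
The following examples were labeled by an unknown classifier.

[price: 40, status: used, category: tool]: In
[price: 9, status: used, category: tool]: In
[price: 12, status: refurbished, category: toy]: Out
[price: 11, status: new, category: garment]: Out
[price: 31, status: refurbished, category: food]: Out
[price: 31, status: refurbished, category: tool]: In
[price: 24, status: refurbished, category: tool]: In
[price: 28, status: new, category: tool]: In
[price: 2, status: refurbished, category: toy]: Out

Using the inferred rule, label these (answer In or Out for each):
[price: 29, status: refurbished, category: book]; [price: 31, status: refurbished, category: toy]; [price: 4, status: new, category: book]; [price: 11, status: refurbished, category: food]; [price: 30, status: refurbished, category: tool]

Out, Out, Out, Out, In

All 'In' examples share one property — category is tool — and every 'Out' example lacks it.
Out: [price: 29, status: refurbished, category: book], since category is book.
Out: [price: 31, status: refurbished, category: toy], since category is toy.
Out: [price: 4, status: new, category: book], since category is book.
Out: [price: 11, status: refurbished, category: food], since category is food.
In: [price: 30, status: refurbished, category: tool], since category is tool.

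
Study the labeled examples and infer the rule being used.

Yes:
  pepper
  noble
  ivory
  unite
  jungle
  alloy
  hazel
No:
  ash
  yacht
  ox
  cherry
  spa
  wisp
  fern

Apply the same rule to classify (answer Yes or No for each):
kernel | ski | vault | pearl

Yes, No, Yes, Yes

Every 'Yes' example satisfies: has ≥ 2 vowels. None of the 'No' examples do.
kernel: Yes (2 vowels).
ski: No (1 vowel).
vault: Yes (2 vowels).
pearl: Yes (2 vowels).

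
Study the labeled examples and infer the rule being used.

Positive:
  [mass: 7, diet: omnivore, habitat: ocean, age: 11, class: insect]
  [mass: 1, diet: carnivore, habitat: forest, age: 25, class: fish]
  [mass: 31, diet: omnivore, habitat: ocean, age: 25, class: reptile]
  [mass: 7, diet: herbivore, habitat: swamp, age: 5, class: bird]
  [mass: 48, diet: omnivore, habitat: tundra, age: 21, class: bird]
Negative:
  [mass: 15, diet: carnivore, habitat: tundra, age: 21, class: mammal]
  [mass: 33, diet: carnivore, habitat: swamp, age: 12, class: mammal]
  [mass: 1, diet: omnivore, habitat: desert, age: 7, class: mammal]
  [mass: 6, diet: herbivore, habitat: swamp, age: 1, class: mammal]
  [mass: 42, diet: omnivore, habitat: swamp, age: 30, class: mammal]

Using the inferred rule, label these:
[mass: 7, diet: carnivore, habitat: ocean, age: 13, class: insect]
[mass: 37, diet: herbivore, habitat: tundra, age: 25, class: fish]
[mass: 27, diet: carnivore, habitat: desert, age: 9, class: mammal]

All 'Positive' examples share one property — class is not mammal — and every 'Negative' example lacks it.
[mass: 7, diet: carnivore, habitat: ocean, age: 13, class: insect]: class is insect, has this property → Positive.
[mass: 37, diet: herbivore, habitat: tundra, age: 25, class: fish]: class is fish, has this property → Positive.
[mass: 27, diet: carnivore, habitat: desert, age: 9, class: mammal]: class is mammal, does not fit → Negative.

Positive, Positive, Negative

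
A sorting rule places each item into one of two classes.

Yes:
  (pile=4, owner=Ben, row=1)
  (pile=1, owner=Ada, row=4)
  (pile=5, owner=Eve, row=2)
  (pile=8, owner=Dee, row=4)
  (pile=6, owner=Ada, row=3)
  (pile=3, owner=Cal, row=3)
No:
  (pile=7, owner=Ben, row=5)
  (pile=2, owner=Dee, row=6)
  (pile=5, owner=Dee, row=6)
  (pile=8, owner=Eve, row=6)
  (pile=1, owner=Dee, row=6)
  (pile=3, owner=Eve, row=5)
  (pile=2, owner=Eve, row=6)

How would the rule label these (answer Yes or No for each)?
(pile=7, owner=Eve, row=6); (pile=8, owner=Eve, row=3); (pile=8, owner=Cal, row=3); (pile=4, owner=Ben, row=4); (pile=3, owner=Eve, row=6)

Every 'Yes' example satisfies: row ≤ 4. None of the 'No' examples do.
(pile=7, owner=Eve, row=6): row = 6 — lacks this property, so No. (pile=8, owner=Eve, row=3): row = 3 — satisfies this, so Yes. (pile=8, owner=Cal, row=3): row = 3 — satisfies this, so Yes. (pile=4, owner=Ben, row=4): row = 4 — satisfies this, so Yes. (pile=3, owner=Eve, row=6): row = 6 — lacks this property, so No.

No, Yes, Yes, Yes, No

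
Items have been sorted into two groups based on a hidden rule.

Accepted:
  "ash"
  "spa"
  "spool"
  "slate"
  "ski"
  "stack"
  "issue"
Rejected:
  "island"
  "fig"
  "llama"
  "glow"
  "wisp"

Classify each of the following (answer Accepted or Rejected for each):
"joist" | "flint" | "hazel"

Accepted, Rejected, Rejected

Every 'Accepted' example satisfies: odd length AND contains 's'. None of the 'Rejected' examples do.
"joist": length 5, has 's', checks out → Accepted. "flint": length 5, no 's', does not satisfy this → Rejected. "hazel": length 5, no 's', does not satisfy this → Rejected.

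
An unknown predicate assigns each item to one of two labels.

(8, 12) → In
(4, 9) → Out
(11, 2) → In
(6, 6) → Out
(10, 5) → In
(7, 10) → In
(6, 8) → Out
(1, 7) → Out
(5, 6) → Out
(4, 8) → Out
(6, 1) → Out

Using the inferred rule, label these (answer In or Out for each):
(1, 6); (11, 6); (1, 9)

Out, In, Out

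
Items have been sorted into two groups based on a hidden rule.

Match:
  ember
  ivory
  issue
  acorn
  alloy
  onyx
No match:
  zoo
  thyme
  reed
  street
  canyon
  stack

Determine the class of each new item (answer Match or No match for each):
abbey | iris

The simplest hypothesis consistent with all the labels is: starts with a vowel.
abbey: Match (starts with 'a'). iris: Match (starts with 'i').

Match, Match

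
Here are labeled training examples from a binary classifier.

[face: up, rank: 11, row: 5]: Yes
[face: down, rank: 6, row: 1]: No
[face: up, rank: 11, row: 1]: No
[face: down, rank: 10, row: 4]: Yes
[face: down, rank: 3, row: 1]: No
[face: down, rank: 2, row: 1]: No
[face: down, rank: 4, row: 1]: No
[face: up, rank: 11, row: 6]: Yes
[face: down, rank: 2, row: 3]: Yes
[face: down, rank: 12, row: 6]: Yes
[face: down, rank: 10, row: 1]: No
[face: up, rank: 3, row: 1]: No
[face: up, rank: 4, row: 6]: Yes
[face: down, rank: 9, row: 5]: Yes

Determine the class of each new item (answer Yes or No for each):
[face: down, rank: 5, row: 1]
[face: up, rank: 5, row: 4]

No, Yes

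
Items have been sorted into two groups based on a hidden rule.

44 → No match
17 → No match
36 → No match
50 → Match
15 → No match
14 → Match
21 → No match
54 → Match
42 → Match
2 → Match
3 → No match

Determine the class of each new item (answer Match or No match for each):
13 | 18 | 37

One predicate separates the groups cleanly: ≡ 2 (mod 4).
No match: 13, since 13 mod 4 = 1.
Match: 18, since 18 mod 4 = 2.
No match: 37, since 37 mod 4 = 1.

No match, Match, No match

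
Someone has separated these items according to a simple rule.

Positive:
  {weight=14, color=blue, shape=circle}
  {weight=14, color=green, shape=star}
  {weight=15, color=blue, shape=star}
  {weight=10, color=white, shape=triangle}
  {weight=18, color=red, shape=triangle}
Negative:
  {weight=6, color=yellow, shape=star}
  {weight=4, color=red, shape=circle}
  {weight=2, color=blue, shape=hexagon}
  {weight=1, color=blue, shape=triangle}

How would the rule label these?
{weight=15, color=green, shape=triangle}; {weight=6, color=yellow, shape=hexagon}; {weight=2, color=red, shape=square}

Rule: weight ≥ 10. This holds for each 'Positive' example and fails for each 'Negative' one.
{weight=15, color=green, shape=triangle}: weight = 15, meets the rule → Positive. {weight=6, color=yellow, shape=hexagon}: weight = 6, does not fit → Negative. {weight=2, color=red, shape=square}: weight = 2, does not fit → Negative.

Positive, Negative, Negative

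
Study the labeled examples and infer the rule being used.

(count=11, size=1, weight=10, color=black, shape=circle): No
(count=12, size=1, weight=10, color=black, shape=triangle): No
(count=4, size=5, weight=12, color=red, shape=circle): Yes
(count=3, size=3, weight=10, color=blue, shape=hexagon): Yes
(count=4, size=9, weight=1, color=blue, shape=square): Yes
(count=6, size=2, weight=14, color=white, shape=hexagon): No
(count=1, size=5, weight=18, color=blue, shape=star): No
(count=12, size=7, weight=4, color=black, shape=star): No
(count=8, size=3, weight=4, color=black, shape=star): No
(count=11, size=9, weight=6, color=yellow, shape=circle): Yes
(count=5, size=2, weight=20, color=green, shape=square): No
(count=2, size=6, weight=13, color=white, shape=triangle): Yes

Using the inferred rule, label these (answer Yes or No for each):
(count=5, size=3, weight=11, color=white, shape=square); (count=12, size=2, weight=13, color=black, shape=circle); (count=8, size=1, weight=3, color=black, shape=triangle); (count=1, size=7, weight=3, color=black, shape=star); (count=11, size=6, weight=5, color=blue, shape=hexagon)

One predicate separates the groups cleanly: shape is not star AND size ≥ 3.

Yes, No, No, No, Yes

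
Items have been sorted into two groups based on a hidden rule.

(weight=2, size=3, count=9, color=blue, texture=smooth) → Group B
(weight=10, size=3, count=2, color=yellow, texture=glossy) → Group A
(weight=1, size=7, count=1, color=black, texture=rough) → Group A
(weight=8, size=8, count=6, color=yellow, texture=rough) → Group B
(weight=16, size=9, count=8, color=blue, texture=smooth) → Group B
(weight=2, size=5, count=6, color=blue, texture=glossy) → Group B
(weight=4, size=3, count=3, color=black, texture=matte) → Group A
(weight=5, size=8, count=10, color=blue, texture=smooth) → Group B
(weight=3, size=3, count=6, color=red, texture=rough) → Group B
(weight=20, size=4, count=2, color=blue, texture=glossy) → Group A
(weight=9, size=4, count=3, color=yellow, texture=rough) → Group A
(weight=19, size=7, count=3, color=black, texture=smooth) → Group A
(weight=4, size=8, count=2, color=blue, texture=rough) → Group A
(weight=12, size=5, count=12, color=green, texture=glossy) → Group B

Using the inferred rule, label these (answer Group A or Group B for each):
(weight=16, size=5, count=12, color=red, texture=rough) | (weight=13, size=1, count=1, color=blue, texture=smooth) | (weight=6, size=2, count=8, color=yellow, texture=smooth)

Group B, Group A, Group B

The pattern is that an item is 'Group A' exactly when: count ≤ 3.
(weight=16, size=5, count=12, color=red, texture=rough) → count = 12 → Group B.
(weight=13, size=1, count=1, color=blue, texture=smooth) → count = 1 → Group A.
(weight=6, size=2, count=8, color=yellow, texture=smooth) → count = 8 → Group B.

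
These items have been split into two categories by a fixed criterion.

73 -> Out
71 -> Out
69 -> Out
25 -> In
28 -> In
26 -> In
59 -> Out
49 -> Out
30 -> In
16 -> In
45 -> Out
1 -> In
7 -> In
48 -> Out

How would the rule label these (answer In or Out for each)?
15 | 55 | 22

'In' ⟺ at most 30.
15 — 15 ≤ 30, hence In. 55 — 55 > 30, hence Out. 22 — 22 ≤ 30, hence In.

In, Out, In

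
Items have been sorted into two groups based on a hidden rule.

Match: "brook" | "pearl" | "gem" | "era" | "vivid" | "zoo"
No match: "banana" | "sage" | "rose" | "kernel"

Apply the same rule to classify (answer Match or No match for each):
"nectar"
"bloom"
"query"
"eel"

No match, Match, Match, Match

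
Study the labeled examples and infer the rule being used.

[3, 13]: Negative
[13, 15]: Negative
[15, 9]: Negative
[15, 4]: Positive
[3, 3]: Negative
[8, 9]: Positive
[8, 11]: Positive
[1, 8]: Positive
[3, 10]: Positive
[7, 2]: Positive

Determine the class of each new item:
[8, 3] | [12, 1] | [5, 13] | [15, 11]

Positive, Positive, Negative, Negative

'Positive' ⟺ sum is odd.
Positive: [8, 3], since 8+3 = 11.
Positive: [12, 1], since 12+1 = 13.
Negative: [5, 13], since 5+13 = 18.
Negative: [15, 11], since 15+11 = 26.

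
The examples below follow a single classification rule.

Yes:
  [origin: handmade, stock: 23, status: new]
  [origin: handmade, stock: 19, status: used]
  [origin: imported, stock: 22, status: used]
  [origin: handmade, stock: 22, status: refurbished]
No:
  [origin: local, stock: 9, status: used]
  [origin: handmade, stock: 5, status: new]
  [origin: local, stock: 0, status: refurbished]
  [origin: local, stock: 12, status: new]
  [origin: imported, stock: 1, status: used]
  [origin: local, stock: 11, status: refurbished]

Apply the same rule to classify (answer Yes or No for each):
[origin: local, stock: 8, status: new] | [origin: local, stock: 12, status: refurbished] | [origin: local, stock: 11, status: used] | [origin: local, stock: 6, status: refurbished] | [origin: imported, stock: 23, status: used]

No, No, No, No, Yes

One predicate separates the groups cleanly: stock ≥ 19.
[origin: local, stock: 8, status: new]: stock = 8 — doesn't qualify, so No. [origin: local, stock: 12, status: refurbished]: stock = 12 — doesn't qualify, so No. [origin: local, stock: 11, status: used]: stock = 11 — doesn't qualify, so No. [origin: local, stock: 6, status: refurbished]: stock = 6 — doesn't qualify, so No. [origin: imported, stock: 23, status: used]: stock = 23 — qualifies, so Yes.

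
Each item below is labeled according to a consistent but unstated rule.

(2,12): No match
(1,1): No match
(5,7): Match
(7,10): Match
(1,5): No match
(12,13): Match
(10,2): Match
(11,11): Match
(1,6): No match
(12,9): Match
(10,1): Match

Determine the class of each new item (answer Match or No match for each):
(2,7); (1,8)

One predicate separates the groups cleanly: first ≥ 5.
(2,7) — first 2, hence No match. (1,8) — first 1, hence No match.

No match, No match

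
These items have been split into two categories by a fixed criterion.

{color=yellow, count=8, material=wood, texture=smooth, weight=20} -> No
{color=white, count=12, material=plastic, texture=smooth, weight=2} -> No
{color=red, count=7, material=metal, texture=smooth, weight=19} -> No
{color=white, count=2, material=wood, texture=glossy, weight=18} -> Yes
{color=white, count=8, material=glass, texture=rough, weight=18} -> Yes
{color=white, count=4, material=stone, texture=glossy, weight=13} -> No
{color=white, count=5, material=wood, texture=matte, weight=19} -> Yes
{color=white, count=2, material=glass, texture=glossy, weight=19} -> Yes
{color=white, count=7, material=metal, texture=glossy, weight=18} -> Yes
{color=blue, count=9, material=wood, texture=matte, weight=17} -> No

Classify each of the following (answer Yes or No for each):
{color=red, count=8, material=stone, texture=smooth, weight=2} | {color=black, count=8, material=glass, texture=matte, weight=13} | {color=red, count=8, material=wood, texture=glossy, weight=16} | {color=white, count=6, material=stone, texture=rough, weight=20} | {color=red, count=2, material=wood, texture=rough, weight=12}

No, No, No, Yes, No

A rule that fits every label: color is white AND weight ≥ 17 — true of each 'Yes' example, false of each 'No' one.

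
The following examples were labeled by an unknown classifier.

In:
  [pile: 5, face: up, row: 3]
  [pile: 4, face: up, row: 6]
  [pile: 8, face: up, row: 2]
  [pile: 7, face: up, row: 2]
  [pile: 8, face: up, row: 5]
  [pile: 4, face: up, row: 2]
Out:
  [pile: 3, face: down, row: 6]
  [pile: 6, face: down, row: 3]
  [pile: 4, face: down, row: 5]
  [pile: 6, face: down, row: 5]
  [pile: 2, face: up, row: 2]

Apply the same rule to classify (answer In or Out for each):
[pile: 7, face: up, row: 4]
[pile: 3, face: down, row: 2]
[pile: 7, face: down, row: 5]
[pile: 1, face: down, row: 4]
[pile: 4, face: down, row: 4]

In, Out, Out, Out, Out

A rule that fits every label: face is up AND pile ≥ 3 — true of each 'In' example, false of each 'Out' one.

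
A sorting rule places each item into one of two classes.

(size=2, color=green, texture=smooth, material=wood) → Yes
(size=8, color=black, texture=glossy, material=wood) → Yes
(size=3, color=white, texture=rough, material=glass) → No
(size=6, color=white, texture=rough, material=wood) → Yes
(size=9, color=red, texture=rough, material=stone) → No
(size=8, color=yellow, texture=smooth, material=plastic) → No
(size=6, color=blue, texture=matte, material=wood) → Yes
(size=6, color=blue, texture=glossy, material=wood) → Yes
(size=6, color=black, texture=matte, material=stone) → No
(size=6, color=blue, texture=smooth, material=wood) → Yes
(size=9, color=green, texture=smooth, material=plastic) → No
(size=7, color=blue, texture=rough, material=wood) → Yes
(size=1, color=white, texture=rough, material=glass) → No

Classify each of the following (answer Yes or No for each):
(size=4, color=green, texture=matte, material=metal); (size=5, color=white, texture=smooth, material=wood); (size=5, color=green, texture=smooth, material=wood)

No, Yes, Yes

All 'Yes' examples share one property — material is wood — and every 'No' example lacks it.
(size=4, color=green, texture=matte, material=metal) — material is metal, hence No.
(size=5, color=white, texture=smooth, material=wood) — material is wood, hence Yes.
(size=5, color=green, texture=smooth, material=wood) — material is wood, hence Yes.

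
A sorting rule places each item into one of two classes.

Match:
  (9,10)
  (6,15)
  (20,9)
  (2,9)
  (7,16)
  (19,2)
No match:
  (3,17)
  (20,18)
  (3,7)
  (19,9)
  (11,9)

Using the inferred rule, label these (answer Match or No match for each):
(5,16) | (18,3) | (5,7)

Rule: sum is odd. This holds for each 'Match' example and fails for each 'No match' one.

Match, Match, No match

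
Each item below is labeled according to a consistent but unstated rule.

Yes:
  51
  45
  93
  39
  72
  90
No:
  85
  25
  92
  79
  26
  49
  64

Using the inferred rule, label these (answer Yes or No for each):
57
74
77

Checking candidate rules against both groups, what survives is: multiple of 3.
57: 57 = 3·19 — fits, so Yes.
74: 74 = 3·24 + 2 — does not satisfy this, so No.
77: 77 = 3·25 + 2 — does not satisfy this, so No.

Yes, No, No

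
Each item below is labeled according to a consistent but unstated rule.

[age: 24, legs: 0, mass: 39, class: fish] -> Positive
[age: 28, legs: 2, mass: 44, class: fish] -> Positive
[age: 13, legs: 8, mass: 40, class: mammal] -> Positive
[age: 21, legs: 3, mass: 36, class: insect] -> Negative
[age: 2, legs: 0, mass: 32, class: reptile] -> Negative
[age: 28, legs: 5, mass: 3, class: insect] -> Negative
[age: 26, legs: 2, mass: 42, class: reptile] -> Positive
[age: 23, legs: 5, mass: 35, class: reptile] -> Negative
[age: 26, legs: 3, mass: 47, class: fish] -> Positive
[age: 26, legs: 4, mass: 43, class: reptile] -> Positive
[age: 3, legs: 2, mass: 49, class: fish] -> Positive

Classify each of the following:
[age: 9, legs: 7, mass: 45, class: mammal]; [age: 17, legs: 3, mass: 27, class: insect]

Positive, Negative

One predicate separates the groups cleanly: mass ≥ 39.
[age: 9, legs: 7, mass: 45, class: mammal] — mass = 45, hence Positive.
[age: 17, legs: 3, mass: 27, class: insect] — mass = 27, hence Negative.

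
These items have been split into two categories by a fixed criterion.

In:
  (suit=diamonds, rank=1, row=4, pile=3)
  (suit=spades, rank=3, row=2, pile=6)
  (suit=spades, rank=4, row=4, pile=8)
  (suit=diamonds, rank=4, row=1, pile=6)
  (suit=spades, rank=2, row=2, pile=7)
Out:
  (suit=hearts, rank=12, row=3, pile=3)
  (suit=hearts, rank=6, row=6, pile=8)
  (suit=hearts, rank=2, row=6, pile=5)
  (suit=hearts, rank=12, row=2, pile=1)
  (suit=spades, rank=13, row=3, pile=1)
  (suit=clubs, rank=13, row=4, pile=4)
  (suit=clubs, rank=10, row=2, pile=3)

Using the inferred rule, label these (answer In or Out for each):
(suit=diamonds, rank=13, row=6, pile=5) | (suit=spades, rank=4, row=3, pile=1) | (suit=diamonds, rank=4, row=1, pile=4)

Out, In, In

The simplest hypothesis consistent with all the labels is: rank ≤ 4 AND row ≤ 4.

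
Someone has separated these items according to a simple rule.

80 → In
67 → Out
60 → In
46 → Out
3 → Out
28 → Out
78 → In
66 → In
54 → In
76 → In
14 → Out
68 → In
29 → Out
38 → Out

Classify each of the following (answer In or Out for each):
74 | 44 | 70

The classifier is using: even AND at least 54.
74: 74 is even, 74 ≥ 54 — passes, so In.
44: 44 is even, 44 < 54 — fails this test, so Out.
70: 70 is even, 70 ≥ 54 — passes, so In.

In, Out, In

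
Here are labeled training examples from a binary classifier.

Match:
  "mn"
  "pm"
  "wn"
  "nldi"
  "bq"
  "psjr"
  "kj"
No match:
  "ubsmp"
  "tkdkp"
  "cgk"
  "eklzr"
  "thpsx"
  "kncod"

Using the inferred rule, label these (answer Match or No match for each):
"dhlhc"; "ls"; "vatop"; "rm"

No match, Match, No match, Match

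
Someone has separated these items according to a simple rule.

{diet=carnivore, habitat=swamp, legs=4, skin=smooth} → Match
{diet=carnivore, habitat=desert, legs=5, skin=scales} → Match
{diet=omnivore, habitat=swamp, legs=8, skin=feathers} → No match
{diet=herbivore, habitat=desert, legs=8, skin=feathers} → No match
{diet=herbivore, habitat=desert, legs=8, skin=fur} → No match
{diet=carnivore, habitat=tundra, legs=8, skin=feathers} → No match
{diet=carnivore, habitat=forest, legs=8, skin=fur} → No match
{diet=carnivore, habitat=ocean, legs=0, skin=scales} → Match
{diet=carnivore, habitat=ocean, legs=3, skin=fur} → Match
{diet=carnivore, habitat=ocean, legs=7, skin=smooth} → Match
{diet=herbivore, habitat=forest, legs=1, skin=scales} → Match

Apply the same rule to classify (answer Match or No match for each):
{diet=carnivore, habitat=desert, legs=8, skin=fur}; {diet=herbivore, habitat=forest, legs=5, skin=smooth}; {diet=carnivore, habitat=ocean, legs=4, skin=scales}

No match, Match, Match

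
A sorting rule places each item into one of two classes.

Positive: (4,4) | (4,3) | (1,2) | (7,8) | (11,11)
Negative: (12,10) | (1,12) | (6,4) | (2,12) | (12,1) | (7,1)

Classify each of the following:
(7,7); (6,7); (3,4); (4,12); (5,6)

Every 'Positive' example satisfies: |first − second| ≤ 1. None of the 'Negative' examples do.
(7,7): |7−7| = 0, has this property → Positive.
(6,7): |6−7| = 1, has this property → Positive.
(3,4): |3−4| = 1, has this property → Positive.
(4,12): |4−12| = 8, does not fit → Negative.
(5,6): |5−6| = 1, has this property → Positive.

Positive, Positive, Positive, Negative, Positive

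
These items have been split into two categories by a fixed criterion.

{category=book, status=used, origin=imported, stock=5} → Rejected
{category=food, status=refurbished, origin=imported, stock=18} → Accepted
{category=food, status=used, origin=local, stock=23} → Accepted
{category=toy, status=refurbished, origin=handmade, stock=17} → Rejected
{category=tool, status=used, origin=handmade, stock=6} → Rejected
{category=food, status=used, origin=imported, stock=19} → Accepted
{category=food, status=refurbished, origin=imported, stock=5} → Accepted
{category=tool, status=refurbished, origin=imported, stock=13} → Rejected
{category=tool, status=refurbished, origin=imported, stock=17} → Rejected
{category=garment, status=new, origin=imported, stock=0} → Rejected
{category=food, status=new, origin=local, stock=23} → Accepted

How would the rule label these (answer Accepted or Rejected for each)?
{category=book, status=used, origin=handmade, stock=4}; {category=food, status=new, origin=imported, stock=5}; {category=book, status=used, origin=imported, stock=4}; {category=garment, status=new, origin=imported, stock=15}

Rejected, Accepted, Rejected, Rejected

A rule that fits every label: category is food — true of each 'Accepted' example, false of each 'Rejected' one.
{category=book, status=used, origin=handmade, stock=4}: category is book — does not fit, so Rejected. {category=food, status=new, origin=imported, stock=5}: category is food — has this property, so Accepted. {category=book, status=used, origin=imported, stock=4}: category is book — does not fit, so Rejected. {category=garment, status=new, origin=imported, stock=15}: category is garment — does not fit, so Rejected.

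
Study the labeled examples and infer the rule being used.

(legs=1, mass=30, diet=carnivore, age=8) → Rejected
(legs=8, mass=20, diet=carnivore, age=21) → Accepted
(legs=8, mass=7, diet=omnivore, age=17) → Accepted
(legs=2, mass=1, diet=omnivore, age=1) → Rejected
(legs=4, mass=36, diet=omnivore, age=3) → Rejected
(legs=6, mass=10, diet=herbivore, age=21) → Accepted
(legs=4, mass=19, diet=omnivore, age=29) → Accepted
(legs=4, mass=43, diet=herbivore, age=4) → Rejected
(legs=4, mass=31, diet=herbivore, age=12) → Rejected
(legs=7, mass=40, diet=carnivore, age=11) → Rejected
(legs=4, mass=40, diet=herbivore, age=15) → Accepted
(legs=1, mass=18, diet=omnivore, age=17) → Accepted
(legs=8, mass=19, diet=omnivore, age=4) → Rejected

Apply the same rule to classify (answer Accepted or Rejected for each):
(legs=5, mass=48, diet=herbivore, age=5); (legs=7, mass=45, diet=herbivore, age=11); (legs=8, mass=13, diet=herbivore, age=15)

Rejected, Rejected, Accepted

One predicate separates the groups cleanly: age ≥ 15.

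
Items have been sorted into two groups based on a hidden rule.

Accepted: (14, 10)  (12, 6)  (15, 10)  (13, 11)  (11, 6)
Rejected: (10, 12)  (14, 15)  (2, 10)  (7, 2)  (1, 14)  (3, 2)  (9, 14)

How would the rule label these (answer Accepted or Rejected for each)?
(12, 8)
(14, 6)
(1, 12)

Accepted, Accepted, Rejected

The simplest hypothesis consistent with all the labels is: first > second AND sum ≥ 12.
(12, 8): Accepted (12 > 8, 12+8 = 20). (14, 6): Accepted (14 > 6, 14+6 = 20). (1, 12): Rejected (1 < 12, 1+12 = 13).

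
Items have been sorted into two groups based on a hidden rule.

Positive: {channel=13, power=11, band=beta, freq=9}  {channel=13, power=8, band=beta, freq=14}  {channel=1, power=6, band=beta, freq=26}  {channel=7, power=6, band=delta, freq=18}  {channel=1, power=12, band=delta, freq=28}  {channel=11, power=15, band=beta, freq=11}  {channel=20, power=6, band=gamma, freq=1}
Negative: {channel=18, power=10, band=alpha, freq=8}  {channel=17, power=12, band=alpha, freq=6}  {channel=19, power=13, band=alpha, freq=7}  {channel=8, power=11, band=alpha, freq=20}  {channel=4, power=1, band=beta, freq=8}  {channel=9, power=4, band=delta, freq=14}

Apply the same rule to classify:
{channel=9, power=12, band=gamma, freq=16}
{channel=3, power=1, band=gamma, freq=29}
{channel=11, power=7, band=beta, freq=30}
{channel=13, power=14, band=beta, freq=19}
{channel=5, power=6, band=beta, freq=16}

The classifier is using: band is not alpha AND power ≥ 6.

Positive, Negative, Positive, Positive, Positive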